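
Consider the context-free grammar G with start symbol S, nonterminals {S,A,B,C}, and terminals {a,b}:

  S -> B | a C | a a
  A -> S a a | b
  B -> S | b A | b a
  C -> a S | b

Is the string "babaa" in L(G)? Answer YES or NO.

CNF form of G:
  S -> T0 C | T0 T0 | T1 A | T1 T0
  A -> S X2 | b
  B -> T0 C | T0 T0 | T1 A | T1 T0
  C -> T0 S | b
  T0 -> a
  T1 -> b
  X2 -> T0 T0

CYK table (by increasing span):
  [0..0]={A,C,T1}  "b"  orig:{A,C}
  [1..1]={T0}  "a"  orig:{}
  [2..2]={A,C,T1}  "b"  orig:{A,C}
  [3..3]={T0}  "a"  orig:{}
  [4..4]={T0}  "a"  orig:{}
  [0..1]={B,S}  "ba"
  [1..2]={B,S}  "ab"
  [2..3]={B,S}  "ba"
  [3..4]={B,S,X2}  "aa"  orig:{B,S}
  [0..2]=∅  "bab"
  [1..3]={C}  "aba"
  [2..4]=∅  "baa"
  [0..3]=∅  "baba"
  [1..4]={A}  "abaa"
  [0..4]={B,S}  "babaa"

S ∈ T[0,4] ⇒ YES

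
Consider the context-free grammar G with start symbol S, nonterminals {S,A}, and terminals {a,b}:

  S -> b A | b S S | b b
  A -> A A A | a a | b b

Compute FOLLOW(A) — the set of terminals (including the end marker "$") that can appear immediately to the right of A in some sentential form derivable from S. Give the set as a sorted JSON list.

FIRST sets, iterate to fixpoint:
iter 1:
  A via A→a a: +{a}
  A via A→b b: +{b}
  S via S→b A: +{b}
  FIRST(S)={b}  FIRST(A)={a,b}
iter 2: (no change)
  FIRST(S)={b}  FIRST(A)={a,b}

FOLLOW sets:
seed FOLLOW(S) with $
iter 1:
  A→A A A: FOLLOW(A) ⊇ FIRST(A) = {a,b}; new: +{a,b}
  S→b A: FOLLOW(A) ⊇ FOLLOW(S) ⊇ {$}; new: +{$}
  S→b S S: FOLLOW(S) ⊇ FIRST(S) = {b}; new: +{b}
  FOLLOW[S]={$,b}  FOLLOW[A]={$,a,b}
iter 2: done
  FOLLOW[S]={$,b}  FOLLOW[A]={$,a,b}

FOLLOW(A) = ["$", "a", "b"]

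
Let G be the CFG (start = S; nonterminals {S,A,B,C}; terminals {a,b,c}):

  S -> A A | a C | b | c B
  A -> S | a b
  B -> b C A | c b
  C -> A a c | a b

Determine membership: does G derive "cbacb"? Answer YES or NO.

CNF form of G:
  S -> A A | T0 C | T2 B | b
  A -> A A | T0 C | T0 T1 | T2 B | b
  B -> T1 X3 | T2 T1
  C -> A X4 | T0 T1
  T0 -> a
  T1 -> b
  T2 -> c
  X3 -> C A
  X4 -> T0 T2

CYK table (by increasing span):
  T[0,0] 'c' = {T2}  orig:{}
  T[1,1] 'b' = {A,S,T1}  orig:{A,S}
  T[2,2] 'a' = {T0}  orig:{}
  T[3,3] 'c' = {T2}  orig:{}
  T[4,4] 'b' = {A,S,T1}  orig:{A,S}
  T[0,1] 'cb' = {B}
  T[1,2] 'ba' = ∅
  T[2,3] 'ac' = {X4}  orig:{}
  T[3,4] 'cb' = {B}
  T[0,2] 'cba' = ∅
  T[1,3] 'bac' = {C}
  T[2,4] 'acb' = ∅
  T[0,3] 'cbac' = ∅
  T[1,4] 'bacb' = {X3}  orig:{}
  T[0,4] 'cbacb' = ∅

S ∉ T[0,4] ⇒ NO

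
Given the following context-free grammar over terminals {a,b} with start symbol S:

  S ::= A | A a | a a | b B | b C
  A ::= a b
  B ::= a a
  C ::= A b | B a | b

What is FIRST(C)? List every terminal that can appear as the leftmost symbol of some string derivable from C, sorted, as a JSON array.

Compute FIRST by fixpoint:
[1]
  A via A→a b: +{a}
  B via B→a a: +{a}
  C via C→A b: +{a}
  C via C→b: +{b}
  S via S→A: +{a}
  S via S→b B: +{b}
  FIRST(S)={a,b}  FIRST(A)={a}  FIRST(B)={a}  FIRST(C)={a,b}
[2] — fixpoint
  FIRST(S)={a,b}  FIRST(A)={a}  FIRST(B)={a}  FIRST(C)={a,b}

FIRST(C) = ["a", "b"]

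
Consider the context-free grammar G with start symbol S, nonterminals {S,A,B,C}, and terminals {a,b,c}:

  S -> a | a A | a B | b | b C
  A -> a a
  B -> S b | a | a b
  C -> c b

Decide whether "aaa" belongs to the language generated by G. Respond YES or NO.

Convert to CNF:
  S -> T0 A | T0 B | T1 C | a | b
  A -> T0 T0
  B -> S T1 | T0 T1 | a
  C -> T2 T1
  T0 -> a
  T1 -> b
  T2 -> c

Fill CYK table bottom-up:
  cell(0,0) a: {B,S,T0}  orig:{B,S}
  cell(1,1) a: {B,S,T0}  orig:{B,S}
  cell(2,2) a: {B,S,T0}  orig:{B,S}
  cell(0,1) aa: {A,S}
  cell(1,2) aa: {A,S}
  cell(0,2) aaa: {S}

S ∈ T[0,2] ⇒ YES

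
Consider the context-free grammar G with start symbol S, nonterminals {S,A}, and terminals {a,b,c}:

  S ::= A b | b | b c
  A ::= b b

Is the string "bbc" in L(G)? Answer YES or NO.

CNF form of G:
  S -> A T0 | T0 T1 | b
  A -> T0 T0
  T0 -> b
  T1 -> c

CYK table (by increasing span):
  [0..0]={S,T0}  "b"  orig:{S}
  [1..1]={S,T0}  "b"  orig:{S}
  [2..2]={T1}  "c"  orig:{}
  [0..1]={A}  "bb"
  [1..2]={S}  "bc"
  [0..2]=∅  "bbc"

S ∉ T[0,2] ⇒ NO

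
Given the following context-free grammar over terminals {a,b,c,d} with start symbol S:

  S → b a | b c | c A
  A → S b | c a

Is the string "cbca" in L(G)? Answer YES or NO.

CNF form of G:
  S -> T0 T1 | T0 T2 | T1 A
  A -> S T0 | T1 T2
  T0 -> b
  T1 -> c
  T2 -> a

Fill CYK table bottom-up:
  T[0,0] 'c' = {T1}  orig:{}
  T[1,1] 'b' = {T0}  orig:{}
  T[2,2] 'c' = {T1}  orig:{}
  T[3,3] 'a' = {T2}  orig:{}
  T[0,1] 'cb' = ∅
  T[1,2] 'bc' = {S}
  T[2,3] 'ca' = {A}
  T[0,2] 'cbc' = ∅
  T[1,3] 'bca' = ∅
  T[0,3] 'cbca' = ∅

S ∉ T[0,3] ⇒ NO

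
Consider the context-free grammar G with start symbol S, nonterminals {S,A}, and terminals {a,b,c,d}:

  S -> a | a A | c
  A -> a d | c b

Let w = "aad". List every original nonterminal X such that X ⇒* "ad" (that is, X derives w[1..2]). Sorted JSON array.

CNF form of G:
  S -> T0 A | a | c
  A -> T0 T1 | T2 T3
  T0 -> a
  T1 -> d
  T2 -> c
  T3 -> b

CYK table (by increasing span) — only the sub-triangle for w[1..2]:
  [1..1]={S,T0}  "a"  orig:{S}
  [2..2]={T1}  "d"  orig:{}
  [1..2]={A}  "ad"

Original NTs in T[1,2] deriving "ad": ["A"]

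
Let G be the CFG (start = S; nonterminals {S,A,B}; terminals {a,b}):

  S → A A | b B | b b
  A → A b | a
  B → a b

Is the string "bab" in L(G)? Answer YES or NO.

CNF form of G:
  S -> A A | T0 B | T0 T0
  A -> A T0 | a
  B -> T1 T0
  T0 -> b
  T1 -> a

Fill CYK table bottom-up:
  cell(0,0) b: {T0}  orig:{}
  cell(1,1) a: {A,T1}  orig:{A}
  cell(2,2) b: {T0}  orig:{}
  cell(0,1) ba: ∅
  cell(1,2) ab: {A,B}
  cell(0,2) bab: {S}

S ∈ T[0,2] ⇒ YES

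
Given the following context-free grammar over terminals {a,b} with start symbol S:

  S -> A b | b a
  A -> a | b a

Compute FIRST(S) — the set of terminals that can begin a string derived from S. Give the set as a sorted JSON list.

Compute FIRST by fixpoint:
pass 1:
  A via A→a: +{a}
  A via A→b a: +{b}
  S via S→A b: +{a,b}
  FIRST(S)={a,b}  FIRST(A)={a,b}
pass 2: done
  FIRST(S)={a,b}  FIRST(A)={a,b}

FIRST(S) = ["a", "b"]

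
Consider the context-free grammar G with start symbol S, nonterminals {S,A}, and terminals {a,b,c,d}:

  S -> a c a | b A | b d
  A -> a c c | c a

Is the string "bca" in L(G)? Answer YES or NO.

CNF form of G:
  S -> T0 X5 | T2 A | T2 T3
  A -> T0 X4 | T1 T0
  T0 -> a
  T1 -> c
  T2 -> b
  T3 -> d
  X4 -> T1 T1
  X5 -> T1 T0

Fill CYK table bottom-up:
  [0..0]={T2}  "b"  orig:{}
  [1..1]={T1}  "c"  orig:{}
  [2..2]={T0}  "a"  orig:{}
  [0..1]=∅  "bc"
  [1..2]={A,X5}  "ca"  orig:{A}
  [0..2]={S}  "bca"

S ∈ T[0,2] ⇒ YES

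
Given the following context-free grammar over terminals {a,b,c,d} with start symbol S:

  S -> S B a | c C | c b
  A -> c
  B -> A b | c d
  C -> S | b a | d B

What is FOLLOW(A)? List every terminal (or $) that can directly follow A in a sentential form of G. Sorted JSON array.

FIRST iteration:
iter 1:
  A via A→c: +{c}
  B via B→A b: +{c}
  C via C→b a: +{b}
  C via C→d B: +{d}
  S via S→c C: +{c}
  S: {c}  A: {c}  B: {c}  C: {b,d}
iter 2:
  C via C→S: +{c}
  S: {c}  A: {c}  B: {c}  C: {b,c,d}
iter 3: done
  S: {c}  A: {c}  B: {c}  C: {b,c,d}

FOLLOW iteration:
FOLLOW(S) := {$}
[1]
  B→A b: FOLLOW(A) ⊇ FIRST(b) = {b}; new: +{b}
  S→S B a: FOLLOW(S) ⊇ FIRST(B) = {c}; new: +{c}
  S→S B a: FOLLOW(B) ⊇ FIRST(a) = {a}; new: +{a}
  S→c C: FOLLOW(C) ⊇ FOLLOW(S) ⊇ {$,c}; new: +{$,c}
  FOLLOW[S]={$,c}  FOLLOW[A]={b}  FOLLOW[B]={a}  FOLLOW[C]={$,c}
[2]
  C→d B: FOLLOW(B) ⊇ FOLLOW(C) ⊇ {$,c}; new: +{$,c}
  FOLLOW[S]={$,c}  FOLLOW[A]={b}  FOLLOW[B]={$,a,c}  FOLLOW[C]={$,c}
[3] (no change)
  FOLLOW[S]={$,c}  FOLLOW[A]={b}  FOLLOW[B]={$,a,c}  FOLLOW[C]={$,c}

FOLLOW(A) = ["b"]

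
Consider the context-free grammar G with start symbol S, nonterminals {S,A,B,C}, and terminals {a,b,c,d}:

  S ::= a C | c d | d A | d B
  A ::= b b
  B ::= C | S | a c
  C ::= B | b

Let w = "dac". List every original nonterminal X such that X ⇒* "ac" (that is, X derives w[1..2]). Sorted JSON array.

Convert to CNF:
  S -> T1 C | T2 T3 | T3 A | T3 B
  A -> T0 T0
  B -> T1 C | T1 T2 | T2 T3 | T3 A | T3 B | b
  C -> T1 C | T1 T2 | T2 T3 | T3 A | T3 B | b
  T0 -> b
  T1 -> a
  T2 -> c
  T3 -> d

CYK table (by increasing span) (cells [i..j] with 1 ≤ i ≤ j ≤ 2 only):
  cell(1,1) a: {T1}  orig:{}
  cell(2,2) c: {T2}  orig:{}
  cell(1,2) ac: {B,C}

Original NTs in T[1,2] deriving "ac": ["B", "C"]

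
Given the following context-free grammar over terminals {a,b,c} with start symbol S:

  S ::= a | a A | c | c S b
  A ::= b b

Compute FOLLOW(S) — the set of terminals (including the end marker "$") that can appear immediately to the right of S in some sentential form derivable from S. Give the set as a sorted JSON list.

FIRST sets, iterate to fixpoint:
pass 1:
  A via A→b b: +{b}
  S via S→a: +{a}
  S via S→c: +{c}
  FIRST(S)={a,c}  FIRST(A)={b}
pass 2: done
  FIRST(S)={a,c}  FIRST(A)={b}

FOLLOW sets:
initialize: $ ∈ FOLLOW(S)
round 1:
  S→a A: FOLLOW(A) ⊇ FOLLOW(S) ⊇ {$}; new: +{$}
  S→c S b: FOLLOW(S) ⊇ FIRST(b) = {b}; new: +{b}
  S: {$,b}  A: {$}
round 2:
  S→a A: FOLLOW(A) ⊇ FOLLOW(S) ⊇ {$,b}; new: +{b}
  S: {$,b}  A: {$,b}
round 3: (no change)
  S: {$,b}  A: {$,b}

FOLLOW(S) = ["$", "b"]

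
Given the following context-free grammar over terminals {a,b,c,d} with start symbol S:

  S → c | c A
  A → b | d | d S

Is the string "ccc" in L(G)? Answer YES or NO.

CNF form of G:
  S -> T1 A | c
  A -> T0 S | b | d
  T0 -> d
  T1 -> c

Fill CYK table bottom-up:
  cell(0,0) c: {S,T1}  orig:{S}
  cell(1,1) c: {S,T1}  orig:{S}
  cell(2,2) c: {S,T1}  orig:{S}
  cell(0,1) cc: ∅
  cell(1,2) cc: ∅
  cell(0,2) ccc: ∅

S ∉ T[0,2] ⇒ NO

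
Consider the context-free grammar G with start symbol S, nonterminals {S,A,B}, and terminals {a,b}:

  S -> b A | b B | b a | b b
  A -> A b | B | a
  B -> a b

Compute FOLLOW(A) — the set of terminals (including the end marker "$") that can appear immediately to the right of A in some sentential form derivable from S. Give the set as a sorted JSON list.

FIRST iteration:
pass 1:
  A via A→a: +{a}
  B via B→a b: +{a}
  S via S→b A: +{b}
  S: {b}  A: {a}  B: {a}
pass 2: (stable)
  S: {b}  A: {a}  B: {a}

FOLLOW sets:
initialize: $ ∈ FOLLOW(S)
[1]
  A→A b: FOLLOW(A) ⊇ FIRST(b) = {b}; new: +{b}
  A→B: FOLLOW(B) ⊇ FOLLOW(A) ⊇ {b}; new: +{b}
  S→b A: FOLLOW(A) ⊇ FOLLOW(S) ⊇ {$}; new: +{$}
  S→b B: FOLLOW(B) ⊇ FOLLOW(S) ⊇ {$}; new: +{$}
  S: {$}  A: {$,b}  B: {$,b}
[2] (stable)
  S: {$}  A: {$,b}  B: {$,b}

FOLLOW(A) = ["$", "b"]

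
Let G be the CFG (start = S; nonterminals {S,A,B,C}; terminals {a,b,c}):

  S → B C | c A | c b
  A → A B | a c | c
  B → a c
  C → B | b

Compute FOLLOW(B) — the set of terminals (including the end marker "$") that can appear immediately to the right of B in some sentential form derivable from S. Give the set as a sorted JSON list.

Compute FIRST by fixpoint:
[1]
  A via A→a c: +{a}
  A via A→c: +{c}
  B via B→a c: +{a}
  C via C→B: +{a}
  C via C→b: +{b}
  S via S→B C: +{a}
  S via S→c A: +{c}
  S: {a,c}  A: {a,c}  B: {a}  C: {a,b}
[2] (stable)
  S: {a,c}  A: {a,c}  B: {a}  C: {a,b}

FOLLOW iteration:
initialize: $ ∈ FOLLOW(S)
[1]
  A→A B: FOLLOW(A) ⊇ FIRST(B) = {a}; new: +{a}
  A→A B: FOLLOW(B) ⊇ FOLLOW(A) ⊇ {a}; new: +{a}
  S→B C: FOLLOW(B) ⊇ FIRST(C) = {a,b}; new: +{b}
  S→B C: FOLLOW(C) ⊇ FOLLOW(S) ⊇ {$}; new: +{$}
  S→c A: FOLLOW(A) ⊇ FOLLOW(S) ⊇ {$}; new: +{$}
  FOLLOW[S]={$}  FOLLOW[A]={$,a}  FOLLOW[B]={a,b}  FOLLOW[C]={$}
[2]
  A→A B: FOLLOW(B) ⊇ FOLLOW(A) ⊇ {$,a}; new: +{$}
  FOLLOW[S]={$}  FOLLOW[A]={$,a}  FOLLOW[B]={$,a,b}  FOLLOW[C]={$}
[3] — fixpoint
  FOLLOW[S]={$}  FOLLOW[A]={$,a}  FOLLOW[B]={$,a,b}  FOLLOW[C]={$}

FOLLOW(B) = ["$", "a", "b"]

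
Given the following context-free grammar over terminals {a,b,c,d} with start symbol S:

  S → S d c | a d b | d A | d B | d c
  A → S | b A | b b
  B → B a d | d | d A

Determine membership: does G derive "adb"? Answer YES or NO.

Convert to CNF:
  S -> S X7 | T0 A | T0 B | T0 T1 | T2 X8
  A -> S X4 | T0 A | T0 B | T0 T1 | T2 X5 | T3 A | T3 T3
  B -> B X6 | T0 A | d
  T0 -> d
  T1 -> c
  T2 -> a
  T3 -> b
  X4 -> T0 T1
  X5 -> T0 T3
  X6 -> T2 T0
  X7 -> T0 T1
  X8 -> T0 T3

CYK table (by increasing span):
  T[0,0] 'a' = {T2}  orig:{}
  T[1,1] 'd' = {B,T0}  orig:{B}
  T[2,2] 'b' = {T3}  orig:{}
  T[0,1] 'ad' = {X6}  orig:{}
  T[1,2] 'db' = {X5,X8}  orig:{}
  T[0,2] 'adb' = {A,S}

S ∈ T[0,2] ⇒ YES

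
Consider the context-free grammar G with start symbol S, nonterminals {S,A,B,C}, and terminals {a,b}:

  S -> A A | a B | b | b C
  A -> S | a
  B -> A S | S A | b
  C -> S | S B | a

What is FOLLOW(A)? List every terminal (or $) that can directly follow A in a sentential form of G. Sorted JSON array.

FIRST iteration:
iter 1:
  A via A→a: +{a}
  B via B→A S: +{a}
  B via B→b: +{b}
  C via C→a: +{a}
  S via S→A A: +{a}
  S via S→b: +{b}
  FIRST[S]={a,b}  FIRST[A]={a}  FIRST[B]={a,b}  FIRST[C]={a}
iter 2:
  A via A→S: +{b}
  C via C→S: +{b}
  FIRST[S]={a,b}  FIRST[A]={a,b}  FIRST[B]={a,b}  FIRST[C]={a,b}
iter 3: (no change)
  FIRST[S]={a,b}  FIRST[A]={a,b}  FIRST[B]={a,b}  FIRST[C]={a,b}

FOLLOW iteration:
FOLLOW(S) := {$}
pass 1:
  B→A S: FOLLOW(A) ⊇ FIRST(S) = {a,b}; new: +{a,b}
  B→S A: FOLLOW(S) ⊇ FIRST(A) = {a,b}; new: +{a,b}
  S→A A: FOLLOW(A) ⊇ FOLLOW(S) ⊇ {$,a,b}; new: +{$}
  S→a B: FOLLOW(B) ⊇ FOLLOW(S) ⊇ {$,a,b}; new: +{$,a,b}
  S→b C: FOLLOW(C) ⊇ FOLLOW(S) ⊇ {$,a,b}; new: +{$,a,b}
  FOLLOW(S)={$,a,b}  FOLLOW(A)={$,a,b}  FOLLOW(B)={$,a,b}  FOLLOW(C)={$,a,b}
pass 2: (stable)
  FOLLOW(S)={$,a,b}  FOLLOW(A)={$,a,b}  FOLLOW(B)={$,a,b}  FOLLOW(C)={$,a,b}

FOLLOW(A) = ["$", "a", "b"]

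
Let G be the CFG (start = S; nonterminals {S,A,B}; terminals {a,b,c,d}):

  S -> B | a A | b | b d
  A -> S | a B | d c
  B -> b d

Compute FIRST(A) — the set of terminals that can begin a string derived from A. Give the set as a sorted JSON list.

Compute FIRST by fixpoint:
iter 1:
  A via A→a B: +{a}
  A via A→d c: +{d}
  B via B→b d: +{b}
  S via S→B: +{b}
  S via S→a A: +{a}
  FIRST(S)={a,b}  FIRST(A)={a,d}  FIRST(B)={b}
iter 2:
  A via A→S: +{b}
  FIRST(S)={a,b}  FIRST(A)={a,b,d}  FIRST(B)={b}
iter 3: (stable)
  FIRST(S)={a,b}  FIRST(A)={a,b,d}  FIRST(B)={b}

FIRST(A) = ["a", "b", "d"]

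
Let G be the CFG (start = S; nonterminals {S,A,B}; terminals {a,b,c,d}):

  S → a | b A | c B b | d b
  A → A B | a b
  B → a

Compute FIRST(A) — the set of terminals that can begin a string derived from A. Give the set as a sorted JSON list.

FIRST iteration:
pass 1:
  A via A→a b: +{a}
  B via B→a: +{a}
  S via S→a: +{a}
  S via S→b A: +{b}
  S via S→c B b: +{c}
  S via S→d b: +{d}
  FIRST(S)={a,b,c,d}  FIRST(A)={a}  FIRST(B)={a}
pass 2: (no change)
  FIRST(S)={a,b,c,d}  FIRST(A)={a}  FIRST(B)={a}

FIRST(A) = ["a"]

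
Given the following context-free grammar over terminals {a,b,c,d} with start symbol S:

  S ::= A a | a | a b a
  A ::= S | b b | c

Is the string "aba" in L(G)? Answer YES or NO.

Convert to CNF:
  S -> A T0 | T0 X3 | a
  A -> A T0 | T0 X2 | T1 T1 | a | c
  T0 -> a
  T1 -> b
  X2 -> T1 T0
  X3 -> T1 T0

CYK table (by increasing span):
  T[0,0] 'a' = {A,S,T0}  orig:{A,S}
  T[1,1] 'b' = {T1}  orig:{}
  T[2,2] 'a' = {A,S,T0}  orig:{A,S}
  T[0,1] 'ab' = ∅
  T[1,2] 'ba' = {X2,X3}  orig:{}
  T[0,2] 'aba' = {A,S}

S ∈ T[0,2] ⇒ YES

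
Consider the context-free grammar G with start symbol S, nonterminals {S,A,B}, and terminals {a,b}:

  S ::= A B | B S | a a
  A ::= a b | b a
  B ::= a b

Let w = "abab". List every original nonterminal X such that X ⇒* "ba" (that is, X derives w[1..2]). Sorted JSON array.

CNF form of G:
  S -> A B | B S | T0 T0
  A -> T0 T1 | T1 T0
  B -> T0 T1
  T0 -> a
  T1 -> b

CYK fill (cells [i..j] with 1 ≤ i ≤ j ≤ 2 only):
  [1..1]={T1}  "b"  orig:{}
  [2..2]={T0}  "a"  orig:{}
  [1..2]={A}  "ba"

Original NTs in T[1,2] deriving "ba": ["A"]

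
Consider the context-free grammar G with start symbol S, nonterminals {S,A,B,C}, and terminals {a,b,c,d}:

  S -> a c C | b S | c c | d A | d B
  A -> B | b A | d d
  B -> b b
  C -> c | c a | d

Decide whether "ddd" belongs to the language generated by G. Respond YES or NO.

CNF form of G:
  S -> T0 S | T1 A | T1 B | T2 T2 | T3 X4
  A -> T0 A | T0 T0 | T1 T1
  B -> T0 T0
  C -> T2 T3 | c | d
  T0 -> b
  T1 -> d
  T2 -> c
  T3 -> a
  X4 -> T2 C

Fill CYK table bottom-up:
  T[0,0] 'd' = {C,T1}  orig:{C}
  T[1,1] 'd' = {C,T1}  orig:{C}
  T[2,2] 'd' = {C,T1}  orig:{C}
  T[0,1] 'dd' = {A}
  T[1,2] 'dd' = {A}
  T[0,2] 'ddd' = {S}

S ∈ T[0,2] ⇒ YES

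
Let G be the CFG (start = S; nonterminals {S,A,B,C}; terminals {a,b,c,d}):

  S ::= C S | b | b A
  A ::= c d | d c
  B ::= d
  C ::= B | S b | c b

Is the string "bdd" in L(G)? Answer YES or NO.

CNF form of G:
  S -> C S | T2 A | b
  A -> T0 T1 | T1 T0
  B -> d
  C -> S T2 | T0 T2 | d
  T0 -> c
  T1 -> d
  T2 -> b

Fill CYK table bottom-up:
  T[0,0] 'b' = {S,T2}  orig:{S}
  T[1,1] 'd' = {B,C,T1}  orig:{B,C}
  T[2,2] 'd' = {B,C,T1}  orig:{B,C}
  T[0,1] 'bd' = ∅
  T[1,2] 'dd' = ∅
  T[0,2] 'bdd' = ∅

S ∉ T[0,2] ⇒ NO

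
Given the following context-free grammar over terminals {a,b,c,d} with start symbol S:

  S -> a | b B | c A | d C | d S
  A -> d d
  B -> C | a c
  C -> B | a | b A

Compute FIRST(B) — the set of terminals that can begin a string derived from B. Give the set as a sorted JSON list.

FIRST iteration:
[1]
  A via A→d d: +{d}
  B via B→a c: +{a}
  C via C→B: +{a}
  C via C→b A: +{b}
  S via S→a: +{a}
  S via S→b B: +{b}
  S via S→c A: +{c}
  S via S→d C: +{d}
  S: {a,b,c,d}  A: {d}  B: {a}  C: {a,b}
[2]
  B via B→C: +{b}
  S: {a,b,c,d}  A: {d}  B: {a,b}  C: {a,b}
[3] (no change)
  S: {a,b,c,d}  A: {d}  B: {a,b}  C: {a,b}

FIRST(B) = ["a", "b"]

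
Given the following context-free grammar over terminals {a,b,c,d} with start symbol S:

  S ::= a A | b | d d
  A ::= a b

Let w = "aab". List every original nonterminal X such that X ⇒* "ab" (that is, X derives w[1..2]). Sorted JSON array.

Convert to CNF:
  S -> T0 A | T2 T2 | b
  A -> T0 T1
  T0 -> a
  T1 -> b
  T2 -> d

Fill CYK table bottom-up (cells [i..j] with 1 ≤ i ≤ j ≤ 2 only):
  [1..1]={T0}  "a"  orig:{}
  [2..2]={S,T1}  "b"  orig:{S}
  [1..2]={A}  "ab"

Original NTs in T[1,2] deriving "ab": ["A"]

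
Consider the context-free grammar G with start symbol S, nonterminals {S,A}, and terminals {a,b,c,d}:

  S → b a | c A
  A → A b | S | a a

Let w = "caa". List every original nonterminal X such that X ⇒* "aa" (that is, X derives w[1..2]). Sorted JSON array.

CNF form of G:
  S -> T0 T1 | T2 A
  A -> A T0 | T0 T1 | T1 T1 | T2 A
  T0 -> b
  T1 -> a
  T2 -> c

Fill CYK table bottom-up, restricted to cells inside w[1..2]:
  cell(1,1) a: {T1}  orig:{}
  cell(2,2) a: {T1}  orig:{}
  cell(1,2) aa: {A}

Original NTs in T[1,2] deriving "aa": ["A"]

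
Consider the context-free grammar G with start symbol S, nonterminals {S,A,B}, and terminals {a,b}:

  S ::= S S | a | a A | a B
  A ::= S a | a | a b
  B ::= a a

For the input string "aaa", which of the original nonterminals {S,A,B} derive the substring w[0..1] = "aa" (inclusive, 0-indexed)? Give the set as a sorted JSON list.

Convert to CNF:
  S -> S S | T0 A | T0 B | a
  A -> S T0 | T0 T1 | a
  B -> T0 T0
  T0 -> a
  T1 -> b

CYK table (by increasing span) — only the sub-triangle for w[0..1]:
  cell(0,0) a: {A,S,T0}  orig:{A,S}
  cell(1,1) a: {A,S,T0}  orig:{A,S}
  cell(0,1) aa: {A,B,S}

Original NTs in T[0,1] deriving "aa": ["A", "B", "S"]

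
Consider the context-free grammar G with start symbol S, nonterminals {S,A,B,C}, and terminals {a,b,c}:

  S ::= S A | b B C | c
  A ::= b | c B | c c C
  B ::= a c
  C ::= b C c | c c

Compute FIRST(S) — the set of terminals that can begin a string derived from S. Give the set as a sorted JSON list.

FIRST iteration:
pass 1:
  A via A→b: +{b}
  A via A→c B: +{c}
  B via B→a c: +{a}
  C via C→b C c: +{b}
  C via C→c c: +{c}
  S via S→b B C: +{b}
  S via S→c: +{c}
  FIRST[S]={b,c}  FIRST[A]={b,c}  FIRST[B]={a}  FIRST[C]={b,c}
pass 2: done
  FIRST[S]={b,c}  FIRST[A]={b,c}  FIRST[B]={a}  FIRST[C]={b,c}

FIRST(S) = ["b", "c"]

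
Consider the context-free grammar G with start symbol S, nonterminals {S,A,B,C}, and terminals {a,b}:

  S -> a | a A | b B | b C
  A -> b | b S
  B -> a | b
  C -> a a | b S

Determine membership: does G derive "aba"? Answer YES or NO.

CNF form of G:
  S -> T0 B | T0 C | T1 A | a
  A -> T0 S | b
  B -> a | b
  C -> T0 S | T1 T1
  T0 -> b
  T1 -> a

CYK table (by increasing span):
  T[0,0] 'a' = {B,S,T1}  orig:{B,S}
  T[1,1] 'b' = {A,B,T0}  orig:{A,B}
  T[2,2] 'a' = {B,S,T1}  orig:{B,S}
  T[0,1] 'ab' = {S}
  T[1,2] 'ba' = {A,C,S}
  T[0,2] 'aba' = {S}

S ∈ T[0,2] ⇒ YES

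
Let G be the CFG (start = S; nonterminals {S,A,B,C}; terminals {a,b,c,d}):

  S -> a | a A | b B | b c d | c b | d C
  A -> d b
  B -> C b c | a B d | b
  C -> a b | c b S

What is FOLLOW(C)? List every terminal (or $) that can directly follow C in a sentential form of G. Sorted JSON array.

FIRST sets, iterate to fixpoint:
pass 1:
  A via A→d b: +{d}
  B via B→a B d: +{a}
  B via B→b: +{b}
  C via C→a b: +{a}
  C via C→c b S: +{c}
  S via S→a: +{a}
  S via S→b B: +{b}
  S via S→c b: +{c}
  S via S→d C: +{d}
  S: {a,b,c,d}  A: {d}  B: {a,b}  C: {a,c}
pass 2:
  B via B→C b c: +{c}
  S: {a,b,c,d}  A: {d}  B: {a,b,c}  C: {a,c}
pass 3: (no change)
  S: {a,b,c,d}  A: {d}  B: {a,b,c}  C: {a,c}

Compute FOLLOW by fixpoint:
initialize: $ ∈ FOLLOW(S)
round 1:
  B→C b c: FOLLOW(C) ⊇ FIRST(b) = {b}; new: +{b}
  B→a B d: FOLLOW(B) ⊇ FIRST(d) = {d}; new: +{d}
  C→c b S: FOLLOW(S) ⊇ FOLLOW(C) ⊇ {b}; new: +{b}
  S→a A: FOLLOW(A) ⊇ FOLLOW(S) ⊇ {$,b}; new: +{$,b}
  S→b B: FOLLOW(B) ⊇ FOLLOW(S) ⊇ {$,b}; new: +{$,b}
  S→d C: FOLLOW(C) ⊇ FOLLOW(S) ⊇ {$,b}; new: +{$}
  S: {$,b}  A: {$,b}  B: {$,b,d}  C: {$,b}
round 2: done
  S: {$,b}  A: {$,b}  B: {$,b,d}  C: {$,b}

FOLLOW(C) = ["$", "b"]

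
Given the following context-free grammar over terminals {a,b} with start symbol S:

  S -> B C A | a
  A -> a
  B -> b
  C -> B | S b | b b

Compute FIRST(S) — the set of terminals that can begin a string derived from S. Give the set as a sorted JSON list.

Compute FIRST by fixpoint:
round 1:
  A via A→a: +{a}
  B via B→b: +{b}
  C via C→B: +{b}
  S via S→B C A: +{b}
  S via S→a: +{a}
  FIRST[S]={a,b}  FIRST[A]={a}  FIRST[B]={b}  FIRST[C]={b}
round 2:
  C via C→S b: +{a}
  FIRST[S]={a,b}  FIRST[A]={a}  FIRST[B]={b}  FIRST[C]={a,b}
round 3: done
  FIRST[S]={a,b}  FIRST[A]={a}  FIRST[B]={b}  FIRST[C]={a,b}

FIRST(S) = ["a", "b"]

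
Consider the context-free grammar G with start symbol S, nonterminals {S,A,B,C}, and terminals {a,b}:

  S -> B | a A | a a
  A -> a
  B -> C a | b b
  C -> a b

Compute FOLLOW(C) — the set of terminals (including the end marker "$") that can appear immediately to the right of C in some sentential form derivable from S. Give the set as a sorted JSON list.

FIRST sets, iterate to fixpoint:
[1]
  A via A→a: +{a}
  B via B→b b: +{b}
  C via C→a b: +{a}
  S via S→B: +{b}
  S via S→a A: +{a}
  FIRST[S]={a,b}  FIRST[A]={a}  FIRST[B]={b}  FIRST[C]={a}
[2]
  B via B→C a: +{a}
  FIRST[S]={a,b}  FIRST[A]={a}  FIRST[B]={a,b}  FIRST[C]={a}
[3] — fixpoint
  FIRST[S]={a,b}  FIRST[A]={a}  FIRST[B]={a,b}  FIRST[C]={a}

FOLLOW sets:
seed FOLLOW(S) with $
pass 1:
  B→C a: FOLLOW(C) ⊇ FIRST(a) = {a}; new: +{a}
  S→B: FOLLOW(B) ⊇ FOLLOW(S) ⊇ {$}; new: +{$}
  S→a A: FOLLOW(A) ⊇ FOLLOW(S) ⊇ {$}; new: +{$}
  FOLLOW[S]={$}  FOLLOW[A]={$}  FOLLOW[B]={$}  FOLLOW[C]={a}
pass 2: (no change)
  FOLLOW[S]={$}  FOLLOW[A]={$}  FOLLOW[B]={$}  FOLLOW[C]={a}

FOLLOW(C) = ["a"]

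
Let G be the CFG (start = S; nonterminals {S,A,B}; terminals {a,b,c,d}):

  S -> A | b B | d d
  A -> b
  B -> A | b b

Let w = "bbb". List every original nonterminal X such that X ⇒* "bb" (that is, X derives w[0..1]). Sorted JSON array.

Convert to CNF:
  S -> T0 B | T1 T1 | b
  A -> b
  B -> T0 T0 | b
  T0 -> b
  T1 -> d

CYK fill (cells [i..j] with 0 ≤ i ≤ j ≤ 1 only):
  T[0,0] 'b' = {A,B,S,T0}  orig:{A,B,S}
  T[1,1] 'b' = {A,B,S,T0}  orig:{A,B,S}
  T[0,1] 'bb' = {B,S}

Original NTs in T[0,1] deriving "bb": ["B", "S"]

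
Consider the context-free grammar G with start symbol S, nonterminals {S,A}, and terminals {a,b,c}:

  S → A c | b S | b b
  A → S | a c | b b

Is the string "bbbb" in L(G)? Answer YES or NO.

Convert to CNF:
  S -> A T0 | T2 S | T2 T2
  A -> A T0 | T1 T0 | T2 S | T2 T2
  T0 -> c
  T1 -> a
  T2 -> b

CYK fill:
  T[0,0] 'b' = {T2}  orig:{}
  T[1,1] 'b' = {T2}  orig:{}
  T[2,2] 'b' = {T2}  orig:{}
  T[3,3] 'b' = {T2}  orig:{}
  T[0,1] 'bb' = {A,S}
  T[1,2] 'bb' = {A,S}
  T[2,3] 'bb' = {A,S}
  T[0,2] 'bbb' = {A,S}
  T[1,3] 'bbb' = {A,S}
  T[0,3] 'bbbb' = {A,S}

S ∈ T[0,3] ⇒ YES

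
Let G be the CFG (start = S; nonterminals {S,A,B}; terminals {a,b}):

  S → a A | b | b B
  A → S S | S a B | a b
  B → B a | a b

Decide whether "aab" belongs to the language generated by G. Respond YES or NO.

Convert to CNF:
  S -> T0 A | T1 B | b
  A -> S S | S X2 | T0 T1
  B -> B T0 | T0 T1
  T0 -> a
  T1 -> b
  X2 -> T0 B

CYK table (by increasing span):
  T[0,0] 'a' = {T0}  orig:{}
  T[1,1] 'a' = {T0}  orig:{}
  T[2,2] 'b' = {S,T1}  orig:{S}
  T[0,1] 'aa' = ∅
  T[1,2] 'ab' = {A,B}
  T[0,2] 'aab' = {S,X2}  orig:{S}

S ∈ T[0,2] ⇒ YES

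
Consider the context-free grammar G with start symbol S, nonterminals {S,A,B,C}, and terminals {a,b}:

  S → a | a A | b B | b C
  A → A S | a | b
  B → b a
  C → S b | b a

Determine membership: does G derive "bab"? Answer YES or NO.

CNF form of G:
  S -> T0 B | T0 C | T1 A | a
  A -> A S | a | b
  B -> T0 T1
  C -> S T0 | T0 T1
  T0 -> b
  T1 -> a

CYK table (by increasing span):
  [0..0]={A,T0}  "b"  orig:{A}
  [1..1]={A,S,T1}  "a"  orig:{A,S}
  [2..2]={A,T0}  "b"  orig:{A}
  [0..1]={A,B,C}  "ba"
  [1..2]={C,S}  "ab"
  [0..2]={A,S}  "bab"

S ∈ T[0,2] ⇒ YES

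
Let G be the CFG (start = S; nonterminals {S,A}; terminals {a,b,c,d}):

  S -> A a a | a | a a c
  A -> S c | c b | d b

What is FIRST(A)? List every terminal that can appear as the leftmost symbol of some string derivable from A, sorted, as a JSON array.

Compute FIRST by fixpoint:
pass 1:
  A via A→c b: +{c}
  A via A→d b: +{d}
  S via S→A a a: +{c,d}
  S via S→a: +{a}
  S: {a,c,d}  A: {c,d}
pass 2:
  A via A→S c: +{a}
  S: {a,c,d}  A: {a,c,d}
pass 3: (no change)
  S: {a,c,d}  A: {a,c,d}

FIRST(A) = ["a", "c", "d"]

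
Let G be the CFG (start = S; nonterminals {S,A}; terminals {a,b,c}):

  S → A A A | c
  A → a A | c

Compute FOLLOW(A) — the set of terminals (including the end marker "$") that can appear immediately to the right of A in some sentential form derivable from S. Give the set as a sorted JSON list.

FIRST sets, iterate to fixpoint:
pass 1:
  A via A→a A: +{a}
  A via A→c: +{c}
  S via S→A A A: +{a,c}
  FIRST[S]={a,c}  FIRST[A]={a,c}
pass 2: (stable)
  FIRST[S]={a,c}  FIRST[A]={a,c}

FOLLOW iteration:
initialize: $ ∈ FOLLOW(S)
pass 1:
  S→A A A: FOLLOW(A) ⊇ FIRST(A) = {a,c}; new: +{a,c}
  S→A A A: FOLLOW(A) ⊇ FOLLOW(S) ⊇ {$}; new: +{$}
  FOLLOW[S]={$}  FOLLOW[A]={$,a,c}
pass 2: (no change)
  FOLLOW[S]={$}  FOLLOW[A]={$,a,c}

FOLLOW(A) = ["$", "a", "c"]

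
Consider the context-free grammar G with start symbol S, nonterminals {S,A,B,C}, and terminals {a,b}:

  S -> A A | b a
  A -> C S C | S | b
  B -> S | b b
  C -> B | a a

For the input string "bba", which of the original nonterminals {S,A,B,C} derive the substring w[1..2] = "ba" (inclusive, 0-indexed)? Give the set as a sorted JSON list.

Convert to CNF:
  S -> A A | T0 T1
  A -> A A | C X2 | T0 T1 | b
  B -> A A | T0 T0 | T0 T1
  C -> A A | T0 T0 | T0 T1 | T1 T1
  T0 -> b
  T1 -> a
  X2 -> S C

Fill CYK table bottom-up (cells [i..j] with 1 ≤ i ≤ j ≤ 2 only):
  T[1,1] 'b' = {A,T0}  orig:{A}
  T[2,2] 'a' = {T1}  orig:{}
  T[1,2] 'ba' = {A,B,C,S}

Original NTs in T[1,2] deriving "ba": ["A", "B", "C", "S"]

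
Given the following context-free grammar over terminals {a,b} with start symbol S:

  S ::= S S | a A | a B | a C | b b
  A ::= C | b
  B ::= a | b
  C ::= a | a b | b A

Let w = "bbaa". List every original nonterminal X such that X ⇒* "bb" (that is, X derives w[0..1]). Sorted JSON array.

CNF form of G:
  S -> S S | T0 A | T0 B | T0 C | T1 T1
  A -> T0 T1 | T1 A | a | b
  B -> a | b
  C -> T0 T1 | T1 A | a
  T0 -> a
  T1 -> b

CYK table (by increasing span) — only the sub-triangle for w[0..1]:
  [0..0]={A,B,T1}  "b"  orig:{A,B}
  [1..1]={A,B,T1}  "b"  orig:{A,B}
  [0..1]={A,C,S}  "bb"

Original NTs in T[0,1] deriving "bb": ["A", "C", "S"]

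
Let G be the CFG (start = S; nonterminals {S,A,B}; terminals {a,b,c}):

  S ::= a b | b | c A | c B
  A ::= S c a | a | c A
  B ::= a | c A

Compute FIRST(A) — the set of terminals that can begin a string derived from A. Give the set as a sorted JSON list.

FIRST sets, iterate to fixpoint:
round 1:
  A via A→a: +{a}
  A via A→c A: +{c}
  B via B→a: +{a}
  B via B→c A: +{c}
  S via S→a b: +{a}
  S via S→b: +{b}
  S via S→c A: +{c}
  FIRST[S]={a,b,c}  FIRST[A]={a,c}  FIRST[B]={a,c}
round 2:
  A via A→S c a: +{b}
  FIRST[S]={a,b,c}  FIRST[A]={a,b,c}  FIRST[B]={a,c}
round 3: — fixpoint
  FIRST[S]={a,b,c}  FIRST[A]={a,b,c}  FIRST[B]={a,c}

FIRST(A) = ["a", "b", "c"]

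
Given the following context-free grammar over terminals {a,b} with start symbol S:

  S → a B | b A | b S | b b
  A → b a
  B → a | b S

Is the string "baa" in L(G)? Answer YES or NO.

CNF form of G:
  S -> T0 A | T0 S | T0 T0 | T1 B
  A -> T0 T1
  B -> T0 S | a
  T0 -> b
  T1 -> a

CYK fill:
  T[0,0] 'b' = {T0}  orig:{}
  T[1,1] 'a' = {B,T1}  orig:{B}
  T[2,2] 'a' = {B,T1}  orig:{B}
  T[0,1] 'ba' = {A}
  T[1,2] 'aa' = {S}
  T[0,2] 'baa' = {B,S}

S ∈ T[0,2] ⇒ YES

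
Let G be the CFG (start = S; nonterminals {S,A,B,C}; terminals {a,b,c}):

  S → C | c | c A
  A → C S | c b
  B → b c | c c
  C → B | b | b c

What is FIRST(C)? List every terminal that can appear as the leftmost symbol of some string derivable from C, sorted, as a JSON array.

FIRST iteration:
iter 1:
  A via A→c b: +{c}
  B via B→b c: +{b}
  B via B→c c: +{c}
  C via C→B: +{b,c}
  S via S→C: +{b,c}
  FIRST(S)={b,c}  FIRST(A)={c}  FIRST(B)={b,c}  FIRST(C)={b,c}
iter 2:
  A via A→C S: +{b}
  FIRST(S)={b,c}  FIRST(A)={b,c}  FIRST(B)={b,c}  FIRST(C)={b,c}
iter 3: done
  FIRST(S)={b,c}  FIRST(A)={b,c}  FIRST(B)={b,c}  FIRST(C)={b,c}

FIRST(C) = ["b", "c"]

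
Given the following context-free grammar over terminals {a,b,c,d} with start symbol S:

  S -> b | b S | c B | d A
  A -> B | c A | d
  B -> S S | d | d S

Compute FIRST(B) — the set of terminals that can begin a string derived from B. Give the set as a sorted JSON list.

FIRST sets, iterate to fixpoint:
pass 1:
  A via A→c A: +{c}
  A via A→d: +{d}
  B via B→d: +{d}
  S via S→b: +{b}
  S via S→c B: +{c}
  S via S→d A: +{d}
  S: {b,c,d}  A: {c,d}  B: {d}
pass 2:
  B via B→S S: +{b,c}
  S: {b,c,d}  A: {c,d}  B: {b,c,d}
pass 3:
  A via A→B: +{b}
  S: {b,c,d}  A: {b,c,d}  B: {b,c,d}
pass 4: (no change)
  S: {b,c,d}  A: {b,c,d}  B: {b,c,d}

FIRST(B) = ["b", "c", "d"]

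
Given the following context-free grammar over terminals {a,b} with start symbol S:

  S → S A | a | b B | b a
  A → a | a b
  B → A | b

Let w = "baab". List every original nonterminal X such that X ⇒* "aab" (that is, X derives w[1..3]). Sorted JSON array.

CNF form of G:
  S -> S A | T1 B | T1 T0 | a
  A -> T0 T1 | a
  B -> T0 T1 | a | b
  T0 -> a
  T1 -> b

Fill CYK table bottom-up (cells [i..j] with 1 ≤ i ≤ j ≤ 3 only):
  cell(1,1) a: {A,B,S,T0}  orig:{A,B,S}
  cell(2,2) a: {A,B,S,T0}  orig:{A,B,S}
  cell(3,3) b: {B,T1}  orig:{B}
  cell(1,2) aa: {S}
  cell(2,3) ab: {A,B}
  cell(1,3) aab: {S}

Original NTs in T[1,3] deriving "aab": ["S"]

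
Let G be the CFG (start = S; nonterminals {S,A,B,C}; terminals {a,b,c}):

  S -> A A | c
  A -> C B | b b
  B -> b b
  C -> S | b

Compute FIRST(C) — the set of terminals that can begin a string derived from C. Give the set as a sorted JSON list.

Compute FIRST by fixpoint:
pass 1:
  A via A→b b: +{b}
  B via B→b b: +{b}
  C via C→b: +{b}
  S via S→A A: +{b}
  S via S→c: +{c}
  FIRST[S]={b,c}  FIRST[A]={b}  FIRST[B]={b}  FIRST[C]={b}
pass 2:
  C via C→S: +{c}
  FIRST[S]={b,c}  FIRST[A]={b}  FIRST[B]={b}  FIRST[C]={b,c}
pass 3:
  A via A→C B: +{c}
  FIRST[S]={b,c}  FIRST[A]={b,c}  FIRST[B]={b}  FIRST[C]={b,c}
pass 4: — fixpoint
  FIRST[S]={b,c}  FIRST[A]={b,c}  FIRST[B]={b}  FIRST[C]={b,c}

FIRST(C) = ["b", "c"]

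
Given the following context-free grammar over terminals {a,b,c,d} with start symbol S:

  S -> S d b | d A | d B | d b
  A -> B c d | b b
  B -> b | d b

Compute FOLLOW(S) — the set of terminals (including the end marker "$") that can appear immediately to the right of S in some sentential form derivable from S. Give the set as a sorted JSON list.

FIRST iteration:
[1]
  A via A→b b: +{b}
  B via B→b: +{b}
  B via B→d b: +{d}
  S via S→d A: +{d}
  FIRST[S]={d}  FIRST[A]={b}  FIRST[B]={b,d}
[2]
  A via A→B c d: +{d}
  FIRST[S]={d}  FIRST[A]={b,d}  FIRST[B]={b,d}
[3] — fixpoint
  FIRST[S]={d}  FIRST[A]={b,d}  FIRST[B]={b,d}

FOLLOW sets:
initialize: $ ∈ FOLLOW(S)
iter 1:
  A→B c d: FOLLOW(B) ⊇ FIRST(c) = {c}; new: +{c}
  S→S d b: FOLLOW(S) ⊇ FIRST(d) = {d}; new: +{d}
  S→d A: FOLLOW(A) ⊇ FOLLOW(S) ⊇ {$,d}; new: +{$,d}
  S→d B: FOLLOW(B) ⊇ FOLLOW(S) ⊇ {$,d}; new: +{$,d}
  FOLLOW[S]={$,d}  FOLLOW[A]={$,d}  FOLLOW[B]={$,c,d}
iter 2: (stable)
  FOLLOW[S]={$,d}  FOLLOW[A]={$,d}  FOLLOW[B]={$,c,d}

FOLLOW(S) = ["$", "d"]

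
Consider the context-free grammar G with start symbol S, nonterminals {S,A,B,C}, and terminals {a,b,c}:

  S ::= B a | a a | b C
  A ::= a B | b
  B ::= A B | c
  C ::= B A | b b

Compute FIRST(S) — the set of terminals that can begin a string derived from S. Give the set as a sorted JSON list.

Compute FIRST by fixpoint:
round 1:
  A via A→a B: +{a}
  A via A→b: +{b}
  B via B→A B: +{a,b}
  B via B→c: +{c}
  C via C→B A: +{a,b,c}
  S via S→B a: +{a,b,c}
  S: {a,b,c}  A: {a,b}  B: {a,b,c}  C: {a,b,c}
round 2: (no change)
  S: {a,b,c}  A: {a,b}  B: {a,b,c}  C: {a,b,c}

FIRST(S) = ["a", "b", "c"]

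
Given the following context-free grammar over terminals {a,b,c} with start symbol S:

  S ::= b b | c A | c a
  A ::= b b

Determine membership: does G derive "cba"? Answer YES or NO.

CNF form of G:
  S -> T0 T0 | T1 A | T1 T2
  A -> T0 T0
  T0 -> b
  T1 -> c
  T2 -> a

CYK table (by increasing span):
  [0..0]={T1}  "c"  orig:{}
  [1..1]={T0}  "b"  orig:{}
  [2..2]={T2}  "a"  orig:{}
  [0..1]=∅  "cb"
  [1..2]=∅  "ba"
  [0..2]=∅  "cba"

S ∉ T[0,2] ⇒ NO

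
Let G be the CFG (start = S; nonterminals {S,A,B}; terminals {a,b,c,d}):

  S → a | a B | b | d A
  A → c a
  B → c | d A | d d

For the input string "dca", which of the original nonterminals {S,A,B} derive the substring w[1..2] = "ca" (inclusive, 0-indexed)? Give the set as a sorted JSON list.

Convert to CNF:
  S -> T1 B | T2 A | a | b
  A -> T0 T1
  B -> T2 A | T2 T2 | c
  T0 -> c
  T1 -> a
  T2 -> d

Fill CYK table bottom-up — only the sub-triangle for w[1..2]:
  cell(1,1) c: {B,T0}  orig:{B}
  cell(2,2) a: {S,T1}  orig:{S}
  cell(1,2) ca: {A}

Original NTs in T[1,2] deriving "ca": ["A"]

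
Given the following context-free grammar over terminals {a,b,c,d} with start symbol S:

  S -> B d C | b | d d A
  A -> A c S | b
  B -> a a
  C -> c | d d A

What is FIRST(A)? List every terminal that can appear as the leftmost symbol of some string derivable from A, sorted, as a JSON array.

Compute FIRST by fixpoint:
round 1:
  A via A→b: +{b}
  B via B→a a: +{a}
  C via C→c: +{c}
  C via C→d d A: +{d}
  S via S→B d C: +{a}
  S via S→b: +{b}
  S via S→d d A: +{d}
  FIRST[S]={a,b,d}  FIRST[A]={b}  FIRST[B]={a}  FIRST[C]={c,d}
round 2: (stable)
  FIRST[S]={a,b,d}  FIRST[A]={b}  FIRST[B]={a}  FIRST[C]={c,d}

FIRST(A) = ["b"]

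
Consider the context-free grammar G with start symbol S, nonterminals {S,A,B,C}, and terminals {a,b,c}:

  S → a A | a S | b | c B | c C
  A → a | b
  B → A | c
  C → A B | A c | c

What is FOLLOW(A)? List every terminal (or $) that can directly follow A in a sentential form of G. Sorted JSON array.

FIRST sets, iterate to fixpoint:
pass 1:
  A via A→a: +{a}
  A via A→b: +{b}
  B via B→A: +{a,b}
  B via B→c: +{c}
  C via C→A B: +{a,b}
  C via C→c: +{c}
  S via S→a A: +{a}
  S via S→b: +{b}
  S via S→c B: +{c}
  FIRST[S]={a,b,c}  FIRST[A]={a,b}  FIRST[B]={a,b,c}  FIRST[C]={a,b,c}
pass 2: (no change)
  FIRST[S]={a,b,c}  FIRST[A]={a,b}  FIRST[B]={a,b,c}  FIRST[C]={a,b,c}

FOLLOW sets:
initialize: $ ∈ FOLLOW(S)
iter 1:
  C→A B: FOLLOW(A) ⊇ FIRST(B) = {a,b,c}; new: +{a,b,c}
  S→a A: FOLLOW(A) ⊇ FOLLOW(S) ⊇ {$}; new: +{$}
  S→c B: FOLLOW(B) ⊇ FOLLOW(S) ⊇ {$}; new: +{$}
  S→c C: FOLLOW(C) ⊇ FOLLOW(S) ⊇ {$}; new: +{$}
  S: {$}  A: {$,a,b,c}  B: {$}  C: {$}
iter 2: (stable)
  S: {$}  A: {$,a,b,c}  B: {$}  C: {$}

FOLLOW(A) = ["$", "a", "b", "c"]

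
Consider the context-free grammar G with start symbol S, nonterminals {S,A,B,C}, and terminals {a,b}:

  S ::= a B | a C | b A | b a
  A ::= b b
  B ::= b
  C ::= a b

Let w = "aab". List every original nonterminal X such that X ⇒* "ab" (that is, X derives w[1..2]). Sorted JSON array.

Convert to CNF:
  S -> T0 A | T0 T1 | T1 B | T1 C
  A -> T0 T0
  B -> b
  C -> T1 T0
  T0 -> b
  T1 -> a

Fill CYK table bottom-up, restricted to cells inside w[1..2]:
  T[1,1] 'a' = {T1}  orig:{}
  T[2,2] 'b' = {B,T0}  orig:{B}
  T[1,2] 'ab' = {C,S}

Original NTs in T[1,2] deriving "ab": ["C", "S"]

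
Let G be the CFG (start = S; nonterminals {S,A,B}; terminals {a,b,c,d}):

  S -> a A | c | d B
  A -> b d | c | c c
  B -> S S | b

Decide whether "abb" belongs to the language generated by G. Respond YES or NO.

CNF form of G:
  S -> T1 B | T3 A | c
  A -> T0 T1 | T2 T2 | c
  B -> S S | b
  T0 -> b
  T1 -> d
  T2 -> c
  T3 -> a

Fill CYK table bottom-up:
  T[0,0] 'a' = {T3}  orig:{}
  T[1,1] 'b' = {B,T0}  orig:{B}
  T[2,2] 'b' = {B,T0}  orig:{B}
  T[0,1] 'ab' = ∅
  T[1,2] 'bb' = ∅
  T[0,2] 'abb' = ∅

S ∉ T[0,2] ⇒ NO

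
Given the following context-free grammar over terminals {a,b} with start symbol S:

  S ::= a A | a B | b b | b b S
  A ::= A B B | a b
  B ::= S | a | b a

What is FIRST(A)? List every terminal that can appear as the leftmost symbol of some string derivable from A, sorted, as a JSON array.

FIRST iteration:
round 1:
  A via A→a b: +{a}
  B via B→a: +{a}
  B via B→b a: +{b}
  S via S→a A: +{a}
  S via S→b b: +{b}
  FIRST[S]={a,b}  FIRST[A]={a}  FIRST[B]={a,b}
round 2: done
  FIRST[S]={a,b}  FIRST[A]={a}  FIRST[B]={a,b}

FIRST(A) = ["a"]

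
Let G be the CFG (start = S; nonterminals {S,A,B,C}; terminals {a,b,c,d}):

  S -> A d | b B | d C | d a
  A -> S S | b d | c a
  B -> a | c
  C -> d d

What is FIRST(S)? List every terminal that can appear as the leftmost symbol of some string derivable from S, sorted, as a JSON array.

FIRST iteration:
iter 1:
  A via A→b d: +{b}
  A via A→c a: +{c}
  B via B→a: +{a}
  B via B→c: +{c}
  C via C→d d: +{d}
  S via S→A d: +{b,c}
  S via S→d C: +{d}
  FIRST(S)={b,c,d}  FIRST(A)={b,c}  FIRST(B)={a,c}  FIRST(C)={d}
iter 2:
  A via A→S S: +{d}
  FIRST(S)={b,c,d}  FIRST(A)={b,c,d}  FIRST(B)={a,c}  FIRST(C)={d}
iter 3: — fixpoint
  FIRST(S)={b,c,d}  FIRST(A)={b,c,d}  FIRST(B)={a,c}  FIRST(C)={d}

FIRST(S) = ["b", "c", "d"]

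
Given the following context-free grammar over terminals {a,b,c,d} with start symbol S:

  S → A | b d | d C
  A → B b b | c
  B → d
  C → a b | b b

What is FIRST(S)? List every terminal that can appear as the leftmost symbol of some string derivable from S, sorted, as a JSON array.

FIRST sets, iterate to fixpoint:
iter 1:
  A via A→c: +{c}
  B via B→d: +{d}
  C via C→a b: +{a}
  C via C→b b: +{b}
  S via S→A: +{c}
  S via S→b d: +{b}
  S via S→d C: +{d}
  FIRST[S]={b,c,d}  FIRST[A]={c}  FIRST[B]={d}  FIRST[C]={a,b}
iter 2:
  A via A→B b b: +{d}
  FIRST[S]={b,c,d}  FIRST[A]={c,d}  FIRST[B]={d}  FIRST[C]={a,b}
iter 3: — fixpoint
  FIRST[S]={b,c,d}  FIRST[A]={c,d}  FIRST[B]={d}  FIRST[C]={a,b}

FIRST(S) = ["b", "c", "d"]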